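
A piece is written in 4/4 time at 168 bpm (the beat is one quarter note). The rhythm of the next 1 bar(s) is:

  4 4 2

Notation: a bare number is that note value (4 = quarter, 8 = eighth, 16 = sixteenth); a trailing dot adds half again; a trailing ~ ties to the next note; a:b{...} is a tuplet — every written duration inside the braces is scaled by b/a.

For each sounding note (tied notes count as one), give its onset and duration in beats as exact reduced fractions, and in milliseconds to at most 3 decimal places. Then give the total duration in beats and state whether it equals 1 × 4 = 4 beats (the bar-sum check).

1) 0.0ms=0b +357.143ms=1b
2) 357.143ms=1b +357.143ms=1b
3) 714.286ms=2b +714.286ms=2b
Σ=4b of 4 (168bpm 4/4) — PASS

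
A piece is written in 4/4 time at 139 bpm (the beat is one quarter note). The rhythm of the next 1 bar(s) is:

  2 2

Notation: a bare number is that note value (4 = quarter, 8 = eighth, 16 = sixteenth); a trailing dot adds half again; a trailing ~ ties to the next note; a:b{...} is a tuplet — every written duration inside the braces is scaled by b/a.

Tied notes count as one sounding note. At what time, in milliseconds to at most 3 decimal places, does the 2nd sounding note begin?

note 2 onset = 2b = 863.309ms

1. 0.0ms @ 0 + 863.309ms (2)
2. 863.309ms @ 2 + 863.309ms (2)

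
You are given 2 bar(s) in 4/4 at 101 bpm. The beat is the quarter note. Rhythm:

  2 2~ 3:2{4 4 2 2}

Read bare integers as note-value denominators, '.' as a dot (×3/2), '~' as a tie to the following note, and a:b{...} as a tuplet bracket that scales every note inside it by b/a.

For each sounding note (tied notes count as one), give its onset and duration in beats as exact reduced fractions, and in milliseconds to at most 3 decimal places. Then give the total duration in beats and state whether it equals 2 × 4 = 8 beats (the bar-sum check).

1) 0.0ms=0b +1188.119ms=2b
2) 1188.119ms=2b +1584.158ms=8/3b
3) 2772.277ms=14/3b +396.04ms=2/3b
4) 3168.317ms=16/3b +792.079ms=4/3b
5) 3960.396ms=20/3b +792.079ms=4/3b
Σ=8b of 8 (101bpm 4/4) — PASS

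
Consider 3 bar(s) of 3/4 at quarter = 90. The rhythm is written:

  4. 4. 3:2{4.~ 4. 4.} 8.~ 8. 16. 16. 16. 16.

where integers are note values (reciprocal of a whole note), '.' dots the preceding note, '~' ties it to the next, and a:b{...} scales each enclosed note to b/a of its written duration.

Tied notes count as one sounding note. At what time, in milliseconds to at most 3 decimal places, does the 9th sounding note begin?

note 9 onset = 69/8b = 5750.0ms

1. 0.0ms @ 0 + 1000.0ms (3/2)
2. 1000.0ms @ 3/2 + 1000.0ms (3/2)
3. 2000.0ms @ 3 + 1333.333ms (2)
4. 3333.333ms @ 5 + 666.667ms (1)
5. 4000.0ms @ 6 + 1000.0ms (3/2)
6. 5000.0ms @ 15/2 + 250.0ms (3/8)
7. 5250.0ms @ 63/8 + 250.0ms (3/8)
8. 5500.0ms @ 33/4 + 250.0ms (3/8)
9. 5750.0ms @ 69/8 + 250.0ms (3/8)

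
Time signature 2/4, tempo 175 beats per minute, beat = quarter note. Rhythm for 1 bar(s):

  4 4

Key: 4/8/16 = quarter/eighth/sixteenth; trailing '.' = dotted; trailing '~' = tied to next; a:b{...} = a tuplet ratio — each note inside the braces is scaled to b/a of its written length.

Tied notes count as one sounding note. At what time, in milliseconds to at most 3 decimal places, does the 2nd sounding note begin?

1. 0.0ms @ 0 + 342.857ms (1)
2. 342.857ms @ 1 + 342.857ms (1)

note 2 onset = 1b = 342.857ms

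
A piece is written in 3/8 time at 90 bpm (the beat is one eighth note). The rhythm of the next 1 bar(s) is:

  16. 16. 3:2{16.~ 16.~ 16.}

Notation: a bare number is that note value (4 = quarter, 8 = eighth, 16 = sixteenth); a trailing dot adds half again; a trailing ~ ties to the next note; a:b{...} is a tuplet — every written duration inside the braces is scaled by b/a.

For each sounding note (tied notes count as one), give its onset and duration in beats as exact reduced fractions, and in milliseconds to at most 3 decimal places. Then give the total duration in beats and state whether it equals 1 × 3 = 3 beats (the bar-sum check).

1) 0.0ms=0b +500.0ms=3/4b
2) 500.0ms=3/4b +500.0ms=3/4b
3) 1000.0ms=3/2b +1000.0ms=3/2b
Σ=3b of 3 (90bpm 3/8) — PASS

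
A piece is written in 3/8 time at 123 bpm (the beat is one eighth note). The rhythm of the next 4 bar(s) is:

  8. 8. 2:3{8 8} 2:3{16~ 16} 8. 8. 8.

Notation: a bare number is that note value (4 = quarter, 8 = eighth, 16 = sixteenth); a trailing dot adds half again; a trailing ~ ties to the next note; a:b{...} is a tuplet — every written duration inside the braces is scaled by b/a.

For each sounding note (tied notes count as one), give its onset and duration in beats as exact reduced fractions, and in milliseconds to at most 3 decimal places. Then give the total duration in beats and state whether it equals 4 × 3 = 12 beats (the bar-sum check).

1) 0.0ms=0b +731.707ms=3/2b
2) 731.707ms=3/2b +731.707ms=3/2b
3) 1463.415ms=3b +731.707ms=3/2b
4) 2195.122ms=9/2b +731.707ms=3/2b
5) 2926.829ms=6b +731.707ms=3/2b
6) 3658.537ms=15/2b +731.707ms=3/2b
7) 4390.244ms=9b +731.707ms=3/2b
8) 5121.951ms=21/2b +731.707ms=3/2b
Σ=12b of 12 (123bpm 3/8) — PASS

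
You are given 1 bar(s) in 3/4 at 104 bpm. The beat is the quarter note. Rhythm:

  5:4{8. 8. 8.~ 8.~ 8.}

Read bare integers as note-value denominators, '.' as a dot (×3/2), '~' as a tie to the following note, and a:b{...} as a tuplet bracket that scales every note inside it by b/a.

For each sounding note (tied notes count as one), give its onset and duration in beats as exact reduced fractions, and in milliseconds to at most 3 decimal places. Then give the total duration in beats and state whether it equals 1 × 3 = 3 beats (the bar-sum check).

1) 0.0ms=0b +346.154ms=3/5b
2) 346.154ms=3/5b +346.154ms=3/5b
3) 692.308ms=6/5b +1038.462ms=9/5b
Σ=3b of 3 (104bpm 3/4) — PASS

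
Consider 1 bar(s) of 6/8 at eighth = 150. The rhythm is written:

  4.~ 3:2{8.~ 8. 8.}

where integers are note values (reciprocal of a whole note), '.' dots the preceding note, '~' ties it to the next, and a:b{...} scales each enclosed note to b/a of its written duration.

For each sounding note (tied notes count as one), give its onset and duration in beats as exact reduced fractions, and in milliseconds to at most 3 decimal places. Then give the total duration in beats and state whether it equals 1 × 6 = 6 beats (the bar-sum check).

1) 0.0ms=0b +2000.0ms=5b
2) 2000.0ms=5b +400.0ms=1b
Σ=6b of 6 (150bpm 6/8) — PASS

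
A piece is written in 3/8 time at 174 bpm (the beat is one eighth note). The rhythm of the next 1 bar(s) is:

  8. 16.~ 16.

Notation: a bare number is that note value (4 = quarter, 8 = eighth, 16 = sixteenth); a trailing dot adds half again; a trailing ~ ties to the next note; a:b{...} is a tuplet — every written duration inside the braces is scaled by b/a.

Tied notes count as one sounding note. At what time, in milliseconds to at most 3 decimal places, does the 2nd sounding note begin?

note 2 onset = 3/2b = 517.241ms

1. 0.0ms @ 0 + 517.241ms (3/2)
2. 517.241ms @ 3/2 + 517.241ms (3/2)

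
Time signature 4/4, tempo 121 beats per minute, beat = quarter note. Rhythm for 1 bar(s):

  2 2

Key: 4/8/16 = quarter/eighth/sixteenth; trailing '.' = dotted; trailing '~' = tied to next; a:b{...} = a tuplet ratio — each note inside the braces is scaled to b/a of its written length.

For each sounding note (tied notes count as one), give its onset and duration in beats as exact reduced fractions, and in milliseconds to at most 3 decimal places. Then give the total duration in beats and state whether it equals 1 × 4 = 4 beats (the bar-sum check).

1) 0.0ms=0b +991.736ms=2b
2) 991.736ms=2b +991.736ms=2b
Σ=4b of 4 (121bpm 4/4) — PASS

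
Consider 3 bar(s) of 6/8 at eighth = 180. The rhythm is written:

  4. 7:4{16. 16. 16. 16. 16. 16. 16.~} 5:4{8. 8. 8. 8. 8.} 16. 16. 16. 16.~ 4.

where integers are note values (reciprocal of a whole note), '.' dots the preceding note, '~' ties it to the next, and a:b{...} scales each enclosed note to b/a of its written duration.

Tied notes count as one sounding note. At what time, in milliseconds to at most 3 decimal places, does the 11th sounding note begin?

1. 0.0ms @ 0 + 1000.0ms (3)
2. 1000.0ms @ 3 + 142.857ms (3/7)
3. 1142.857ms @ 24/7 + 142.857ms (3/7)
4. 1285.714ms @ 27/7 + 142.857ms (3/7)
5. 1428.571ms @ 30/7 + 142.857ms (3/7)
6. 1571.429ms @ 33/7 + 142.857ms (3/7)
7. 1714.286ms @ 36/7 + 142.857ms (3/7)
8. 1857.143ms @ 39/7 + 542.857ms (57/35)
9. 2400.0ms @ 36/5 + 400.0ms (6/5)
10. 2800.0ms @ 42/5 + 400.0ms (6/5)
11. 3200.0ms @ 48/5 + 400.0ms (6/5)
12. 3600.0ms @ 54/5 + 400.0ms (6/5)
13. 4000.0ms @ 12 + 250.0ms (3/4)
14. 4250.0ms @ 51/4 + 250.0ms (3/4)
15. 4500.0ms @ 27/2 + 250.0ms (3/4)
16. 4750.0ms @ 57/4 + 1250.0ms (15/4)

note 11 onset = 48/5b = 3200.0ms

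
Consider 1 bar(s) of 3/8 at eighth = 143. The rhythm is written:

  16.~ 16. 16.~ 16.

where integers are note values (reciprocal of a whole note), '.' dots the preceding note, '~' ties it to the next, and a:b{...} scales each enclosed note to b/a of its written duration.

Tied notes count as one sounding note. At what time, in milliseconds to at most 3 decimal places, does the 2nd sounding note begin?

1. 0.0ms @ 0 + 629.371ms (3/2)
2. 629.371ms @ 3/2 + 629.371ms (3/2)

note 2 onset = 3/2b = 629.371ms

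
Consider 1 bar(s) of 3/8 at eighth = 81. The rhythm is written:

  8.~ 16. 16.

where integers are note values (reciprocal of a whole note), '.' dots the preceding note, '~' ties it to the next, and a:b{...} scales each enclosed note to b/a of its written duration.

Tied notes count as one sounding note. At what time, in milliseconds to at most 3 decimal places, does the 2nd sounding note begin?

1. 0.0ms @ 0 + 1666.667ms (9/4)
2. 1666.667ms @ 9/4 + 555.556ms (3/4)

note 2 onset = 9/4b = 1666.667ms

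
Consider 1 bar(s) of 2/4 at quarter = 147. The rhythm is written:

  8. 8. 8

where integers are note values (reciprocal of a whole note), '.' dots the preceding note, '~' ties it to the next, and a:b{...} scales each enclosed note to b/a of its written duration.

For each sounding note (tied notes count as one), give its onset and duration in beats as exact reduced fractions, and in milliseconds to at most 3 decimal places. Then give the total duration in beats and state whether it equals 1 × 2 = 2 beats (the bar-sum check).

1) 0.0ms=0b +306.122ms=3/4b
2) 306.122ms=3/4b +306.122ms=3/4b
3) 612.245ms=3/2b +204.082ms=1/2b
Σ=2b of 2 (147bpm 2/4) — PASS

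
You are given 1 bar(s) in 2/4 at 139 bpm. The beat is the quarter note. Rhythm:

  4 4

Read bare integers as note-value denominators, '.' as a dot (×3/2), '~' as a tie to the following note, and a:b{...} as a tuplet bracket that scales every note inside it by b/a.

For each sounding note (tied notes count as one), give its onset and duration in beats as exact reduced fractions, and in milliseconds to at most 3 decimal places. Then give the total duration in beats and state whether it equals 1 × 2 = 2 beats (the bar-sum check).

1) 0.0ms=0b +431.655ms=1b
2) 431.655ms=1b +431.655ms=1b
Σ=2b of 2 (139bpm 2/4) — PASS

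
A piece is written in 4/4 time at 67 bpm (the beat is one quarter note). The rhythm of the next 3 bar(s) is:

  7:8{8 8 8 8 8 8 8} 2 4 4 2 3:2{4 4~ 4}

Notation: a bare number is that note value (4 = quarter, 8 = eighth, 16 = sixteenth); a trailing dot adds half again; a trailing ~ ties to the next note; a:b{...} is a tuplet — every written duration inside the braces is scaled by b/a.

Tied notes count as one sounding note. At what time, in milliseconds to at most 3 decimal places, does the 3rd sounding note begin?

1. 0.0ms @ 0 + 511.727ms (4/7)
2. 511.727ms @ 4/7 + 511.727ms (4/7)
3. 1023.454ms @ 8/7 + 511.727ms (4/7)
4. 1535.181ms @ 12/7 + 511.727ms (4/7)
5. 2046.908ms @ 16/7 + 511.727ms (4/7)
6. 2558.635ms @ 20/7 + 511.727ms (4/7)
7. 3070.362ms @ 24/7 + 511.727ms (4/7)
8. 3582.09ms @ 4 + 1791.045ms (2)
9. 5373.134ms @ 6 + 895.522ms (1)
10. 6268.657ms @ 7 + 895.522ms (1)
11. 7164.179ms @ 8 + 1791.045ms (2)
12. 8955.224ms @ 10 + 597.015ms (2/3)
13. 9552.239ms @ 32/3 + 1194.03ms (4/3)

note 3 onset = 8/7b = 1023.454ms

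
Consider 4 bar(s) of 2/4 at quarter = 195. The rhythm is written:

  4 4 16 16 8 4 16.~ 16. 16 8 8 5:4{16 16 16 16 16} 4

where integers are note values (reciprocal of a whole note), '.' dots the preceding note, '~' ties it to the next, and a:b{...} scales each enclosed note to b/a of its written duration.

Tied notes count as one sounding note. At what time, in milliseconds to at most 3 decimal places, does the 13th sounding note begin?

1. 0.0ms @ 0 + 307.692ms (1)
2. 307.692ms @ 1 + 307.692ms (1)
3. 615.385ms @ 2 + 76.923ms (1/4)
4. 692.308ms @ 9/4 + 76.923ms (1/4)
5. 769.231ms @ 5/2 + 153.846ms (1/2)
6. 923.077ms @ 3 + 307.692ms (1)
7. 1230.769ms @ 4 + 230.769ms (3/4)
8. 1461.538ms @ 19/4 + 76.923ms (1/4)
9. 1538.462ms @ 5 + 153.846ms (1/2)
10. 1692.308ms @ 11/2 + 153.846ms (1/2)
11. 1846.154ms @ 6 + 61.538ms (1/5)
12. 1907.692ms @ 31/5 + 61.538ms (1/5)
13. 1969.231ms @ 32/5 + 61.538ms (1/5)
14. 2030.769ms @ 33/5 + 61.538ms (1/5)
15. 2092.308ms @ 34/5 + 61.538ms (1/5)
16. 2153.846ms @ 7 + 307.692ms (1)

note 13 onset = 32/5b = 1969.231ms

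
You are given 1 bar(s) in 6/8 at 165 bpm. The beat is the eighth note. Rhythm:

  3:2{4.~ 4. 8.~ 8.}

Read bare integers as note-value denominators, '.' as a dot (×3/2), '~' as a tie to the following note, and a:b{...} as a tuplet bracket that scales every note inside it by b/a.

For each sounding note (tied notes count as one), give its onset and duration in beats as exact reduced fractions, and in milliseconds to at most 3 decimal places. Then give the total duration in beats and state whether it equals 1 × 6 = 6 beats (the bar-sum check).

1) 0.0ms=0b +1454.545ms=4b
2) 1454.545ms=4b +727.273ms=2b
Σ=6b of 6 (165bpm 6/8) — PASS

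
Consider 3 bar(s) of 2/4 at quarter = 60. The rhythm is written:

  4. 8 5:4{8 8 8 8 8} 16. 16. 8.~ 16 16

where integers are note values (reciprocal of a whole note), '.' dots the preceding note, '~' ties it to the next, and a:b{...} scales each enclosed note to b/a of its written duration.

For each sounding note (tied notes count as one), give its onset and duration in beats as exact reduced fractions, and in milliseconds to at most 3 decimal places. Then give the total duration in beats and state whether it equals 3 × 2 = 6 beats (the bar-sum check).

1) 0.0ms=0b +1500.0ms=3/2b
2) 1500.0ms=3/2b +500.0ms=1/2b
3) 2000.0ms=2b +400.0ms=2/5b
4) 2400.0ms=12/5b +400.0ms=2/5b
5) 2800.0ms=14/5b +400.0ms=2/5b
6) 3200.0ms=16/5b +400.0ms=2/5b
7) 3600.0ms=18/5b +400.0ms=2/5b
8) 4000.0ms=4b +375.0ms=3/8b
9) 4375.0ms=35/8b +375.0ms=3/8b
10) 4750.0ms=19/4b +1000.0ms=1b
11) 5750.0ms=23/4b +250.0ms=1/4b
Σ=6b of 6 (60bpm 2/4) — PASS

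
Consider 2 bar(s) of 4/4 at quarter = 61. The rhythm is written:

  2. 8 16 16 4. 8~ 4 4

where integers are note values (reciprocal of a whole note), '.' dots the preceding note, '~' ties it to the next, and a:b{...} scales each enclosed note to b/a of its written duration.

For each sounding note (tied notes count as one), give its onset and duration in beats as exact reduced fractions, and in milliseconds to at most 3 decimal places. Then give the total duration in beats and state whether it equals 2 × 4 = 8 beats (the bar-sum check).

1) 0.0ms=0b +2950.82ms=3b
2) 2950.82ms=3b +491.803ms=1/2b
3) 3442.623ms=7/2b +245.902ms=1/4b
4) 3688.525ms=15/4b +245.902ms=1/4b
5) 3934.426ms=4b +1475.41ms=3/2b
6) 5409.836ms=11/2b +1475.41ms=3/2b
7) 6885.246ms=7b +983.607ms=1b
Σ=8b of 8 (61bpm 4/4) — PASS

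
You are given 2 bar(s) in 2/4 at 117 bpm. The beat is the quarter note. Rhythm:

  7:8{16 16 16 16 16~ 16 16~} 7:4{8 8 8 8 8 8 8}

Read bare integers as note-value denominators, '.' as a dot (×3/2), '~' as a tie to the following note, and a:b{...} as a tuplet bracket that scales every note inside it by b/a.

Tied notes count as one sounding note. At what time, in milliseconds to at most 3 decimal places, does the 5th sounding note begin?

1. 0.0ms @ 0 + 146.52ms (2/7)
2. 146.52ms @ 2/7 + 146.52ms (2/7)
3. 293.04ms @ 4/7 + 146.52ms (2/7)
4. 439.56ms @ 6/7 + 146.52ms (2/7)
5. 586.081ms @ 8/7 + 293.04ms (4/7)
6. 879.121ms @ 12/7 + 293.04ms (4/7)
7. 1172.161ms @ 16/7 + 146.52ms (2/7)
8. 1318.681ms @ 18/7 + 146.52ms (2/7)
9. 1465.201ms @ 20/7 + 146.52ms (2/7)
10. 1611.722ms @ 22/7 + 146.52ms (2/7)
11. 1758.242ms @ 24/7 + 146.52ms (2/7)
12. 1904.762ms @ 26/7 + 146.52ms (2/7)

note 5 onset = 8/7b = 586.081ms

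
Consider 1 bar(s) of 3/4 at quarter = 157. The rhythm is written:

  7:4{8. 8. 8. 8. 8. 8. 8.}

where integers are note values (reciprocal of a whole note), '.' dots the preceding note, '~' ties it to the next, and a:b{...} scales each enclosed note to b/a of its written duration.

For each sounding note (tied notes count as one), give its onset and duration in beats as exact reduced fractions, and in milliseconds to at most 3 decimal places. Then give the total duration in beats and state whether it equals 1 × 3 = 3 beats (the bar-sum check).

1) 0.0ms=0b +163.785ms=3/7b
2) 163.785ms=3/7b +163.785ms=3/7b
3) 327.571ms=6/7b +163.785ms=3/7b
4) 491.356ms=9/7b +163.785ms=3/7b
5) 655.141ms=12/7b +163.785ms=3/7b
6) 818.926ms=15/7b +163.785ms=3/7b
7) 982.712ms=18/7b +163.785ms=3/7b
Σ=3b of 3 (157bpm 3/4) — PASS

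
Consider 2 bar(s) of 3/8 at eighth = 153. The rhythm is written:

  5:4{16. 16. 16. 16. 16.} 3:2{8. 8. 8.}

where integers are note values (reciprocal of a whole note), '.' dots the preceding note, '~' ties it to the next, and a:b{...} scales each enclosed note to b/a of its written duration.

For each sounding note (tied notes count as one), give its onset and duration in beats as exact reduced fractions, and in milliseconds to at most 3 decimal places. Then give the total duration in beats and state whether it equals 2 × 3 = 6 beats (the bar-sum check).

1) 0.0ms=0b +235.294ms=3/5b
2) 235.294ms=3/5b +235.294ms=3/5b
3) 470.588ms=6/5b +235.294ms=3/5b
4) 705.882ms=9/5b +235.294ms=3/5b
5) 941.176ms=12/5b +235.294ms=3/5b
6) 1176.471ms=3b +392.157ms=1b
7) 1568.627ms=4b +392.157ms=1b
8) 1960.784ms=5b +392.157ms=1b
Σ=6b of 6 (153bpm 3/8) — PASS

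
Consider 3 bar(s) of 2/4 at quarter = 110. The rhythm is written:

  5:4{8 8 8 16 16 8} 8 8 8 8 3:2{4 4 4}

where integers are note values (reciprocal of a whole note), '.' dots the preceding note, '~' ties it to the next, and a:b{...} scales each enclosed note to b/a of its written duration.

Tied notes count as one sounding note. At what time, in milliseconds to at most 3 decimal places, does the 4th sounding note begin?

note 4 onset = 6/5b = 654.545ms

1. 0.0ms @ 0 + 218.182ms (2/5)
2. 218.182ms @ 2/5 + 218.182ms (2/5)
3. 436.364ms @ 4/5 + 218.182ms (2/5)
4. 654.545ms @ 6/5 + 109.091ms (1/5)
5. 763.636ms @ 7/5 + 109.091ms (1/5)
6. 872.727ms @ 8/5 + 218.182ms (2/5)
7. 1090.909ms @ 2 + 272.727ms (1/2)
8. 1363.636ms @ 5/2 + 272.727ms (1/2)
9. 1636.364ms @ 3 + 272.727ms (1/2)
10. 1909.091ms @ 7/2 + 272.727ms (1/2)
11. 2181.818ms @ 4 + 363.636ms (2/3)
12. 2545.455ms @ 14/3 + 363.636ms (2/3)
13. 2909.091ms @ 16/3 + 363.636ms (2/3)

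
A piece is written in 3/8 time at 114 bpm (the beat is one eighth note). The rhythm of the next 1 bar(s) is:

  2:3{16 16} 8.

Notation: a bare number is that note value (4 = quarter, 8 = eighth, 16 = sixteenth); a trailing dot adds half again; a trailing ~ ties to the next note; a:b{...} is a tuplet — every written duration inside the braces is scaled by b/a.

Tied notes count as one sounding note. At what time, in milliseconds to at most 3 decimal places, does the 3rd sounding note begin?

note 3 onset = 3/2b = 789.474ms

1. 0.0ms @ 0 + 394.737ms (3/4)
2. 394.737ms @ 3/4 + 394.737ms (3/4)
3. 789.474ms @ 3/2 + 789.474ms (3/2)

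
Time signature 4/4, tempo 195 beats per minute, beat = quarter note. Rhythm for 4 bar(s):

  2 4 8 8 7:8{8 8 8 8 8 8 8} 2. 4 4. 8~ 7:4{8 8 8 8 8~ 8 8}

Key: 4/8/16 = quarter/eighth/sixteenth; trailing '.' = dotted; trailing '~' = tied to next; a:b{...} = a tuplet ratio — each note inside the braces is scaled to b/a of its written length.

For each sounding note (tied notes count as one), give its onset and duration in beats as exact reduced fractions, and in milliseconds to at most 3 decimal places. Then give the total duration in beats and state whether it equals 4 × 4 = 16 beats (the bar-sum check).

1) 0.0ms=0b +615.385ms=2b
2) 615.385ms=2b +307.692ms=1b
3) 923.077ms=3b +153.846ms=1/2b
4) 1076.923ms=7/2b +153.846ms=1/2b
5) 1230.769ms=4b +175.824ms=4/7b
6) 1406.593ms=32/7b +175.824ms=4/7b
7) 1582.418ms=36/7b +175.824ms=4/7b
8) 1758.242ms=40/7b +175.824ms=4/7b
9) 1934.066ms=44/7b +175.824ms=4/7b
10) 2109.89ms=48/7b +175.824ms=4/7b
11) 2285.714ms=52/7b +175.824ms=4/7b
12) 2461.538ms=8b +923.077ms=3b
13) 3384.615ms=11b +307.692ms=1b
14) 3692.308ms=12b +461.538ms=3/2b
15) 4153.846ms=27/2b +241.758ms=11/14b
16) 4395.604ms=100/7b +87.912ms=2/7b
17) 4483.516ms=102/7b +87.912ms=2/7b
18) 4571.429ms=104/7b +87.912ms=2/7b
19) 4659.341ms=106/7b +175.824ms=4/7b
20) 4835.165ms=110/7b +87.912ms=2/7b
Σ=16b of 16 (195bpm 4/4) — PASS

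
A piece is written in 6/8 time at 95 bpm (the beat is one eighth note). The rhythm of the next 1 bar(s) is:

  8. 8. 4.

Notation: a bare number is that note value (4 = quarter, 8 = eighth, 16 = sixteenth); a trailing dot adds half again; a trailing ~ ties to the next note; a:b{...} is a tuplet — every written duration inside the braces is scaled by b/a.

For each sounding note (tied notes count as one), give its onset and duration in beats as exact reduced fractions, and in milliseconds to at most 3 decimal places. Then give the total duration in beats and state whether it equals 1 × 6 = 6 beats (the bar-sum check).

1) 0.0ms=0b +947.368ms=3/2b
2) 947.368ms=3/2b +947.368ms=3/2b
3) 1894.737ms=3b +1894.737ms=3b
Σ=6b of 6 (95bpm 6/8) — PASS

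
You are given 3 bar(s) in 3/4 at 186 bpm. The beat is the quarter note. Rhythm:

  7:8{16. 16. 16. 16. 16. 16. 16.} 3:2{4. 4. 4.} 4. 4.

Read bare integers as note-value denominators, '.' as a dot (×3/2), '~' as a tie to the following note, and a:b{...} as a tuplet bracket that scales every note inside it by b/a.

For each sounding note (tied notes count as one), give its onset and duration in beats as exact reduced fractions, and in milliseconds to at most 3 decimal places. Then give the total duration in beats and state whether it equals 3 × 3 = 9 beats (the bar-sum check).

1) 0.0ms=0b +138.249ms=3/7b
2) 138.249ms=3/7b +138.249ms=3/7b
3) 276.498ms=6/7b +138.249ms=3/7b
4) 414.747ms=9/7b +138.249ms=3/7b
5) 552.995ms=12/7b +138.249ms=3/7b
6) 691.244ms=15/7b +138.249ms=3/7b
7) 829.493ms=18/7b +138.249ms=3/7b
8) 967.742ms=3b +322.581ms=1b
9) 1290.323ms=4b +322.581ms=1b
10) 1612.903ms=5b +322.581ms=1b
11) 1935.484ms=6b +483.871ms=3/2b
12) 2419.355ms=15/2b +483.871ms=3/2b
Σ=9b of 9 (186bpm 3/4) — PASS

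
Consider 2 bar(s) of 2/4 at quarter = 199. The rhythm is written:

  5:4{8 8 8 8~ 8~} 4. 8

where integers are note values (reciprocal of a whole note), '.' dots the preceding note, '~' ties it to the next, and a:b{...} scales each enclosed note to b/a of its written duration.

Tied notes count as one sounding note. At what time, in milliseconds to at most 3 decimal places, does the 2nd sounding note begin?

1. 0.0ms @ 0 + 120.603ms (2/5)
2. 120.603ms @ 2/5 + 120.603ms (2/5)
3. 241.206ms @ 4/5 + 120.603ms (2/5)
4. 361.809ms @ 6/5 + 693.467ms (23/10)
5. 1055.276ms @ 7/2 + 150.754ms (1/2)

note 2 onset = 2/5b = 120.603ms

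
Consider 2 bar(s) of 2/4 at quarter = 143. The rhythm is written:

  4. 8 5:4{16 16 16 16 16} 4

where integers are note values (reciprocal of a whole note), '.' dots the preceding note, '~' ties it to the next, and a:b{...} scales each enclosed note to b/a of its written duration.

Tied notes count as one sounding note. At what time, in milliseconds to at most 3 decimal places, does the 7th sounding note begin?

note 7 onset = 14/5b = 1174.825ms

1. 0.0ms @ 0 + 629.371ms (3/2)
2. 629.371ms @ 3/2 + 209.79ms (1/2)
3. 839.161ms @ 2 + 83.916ms (1/5)
4. 923.077ms @ 11/5 + 83.916ms (1/5)
5. 1006.993ms @ 12/5 + 83.916ms (1/5)
6. 1090.909ms @ 13/5 + 83.916ms (1/5)
7. 1174.825ms @ 14/5 + 83.916ms (1/5)
8. 1258.741ms @ 3 + 419.58ms (1)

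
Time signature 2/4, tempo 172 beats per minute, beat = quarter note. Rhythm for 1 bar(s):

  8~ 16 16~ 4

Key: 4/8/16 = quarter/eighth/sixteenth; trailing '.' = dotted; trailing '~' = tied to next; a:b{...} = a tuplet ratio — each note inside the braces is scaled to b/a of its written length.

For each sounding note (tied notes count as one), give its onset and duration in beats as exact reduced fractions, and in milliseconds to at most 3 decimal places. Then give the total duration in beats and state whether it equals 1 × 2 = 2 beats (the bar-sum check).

1) 0.0ms=0b +261.628ms=3/4b
2) 261.628ms=3/4b +436.047ms=5/4b
Σ=2b of 2 (172bpm 2/4) — PASS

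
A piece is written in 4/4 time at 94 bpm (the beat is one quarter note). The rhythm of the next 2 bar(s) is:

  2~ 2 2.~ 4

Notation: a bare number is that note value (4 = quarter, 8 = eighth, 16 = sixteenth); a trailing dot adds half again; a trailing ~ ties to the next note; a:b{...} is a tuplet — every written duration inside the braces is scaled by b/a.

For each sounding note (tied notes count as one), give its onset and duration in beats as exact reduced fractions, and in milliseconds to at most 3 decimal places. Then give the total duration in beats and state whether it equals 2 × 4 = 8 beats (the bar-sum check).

1) 0.0ms=0b +2553.191ms=4b
2) 2553.191ms=4b +2553.191ms=4b
Σ=8b of 8 (94bpm 4/4) — PASS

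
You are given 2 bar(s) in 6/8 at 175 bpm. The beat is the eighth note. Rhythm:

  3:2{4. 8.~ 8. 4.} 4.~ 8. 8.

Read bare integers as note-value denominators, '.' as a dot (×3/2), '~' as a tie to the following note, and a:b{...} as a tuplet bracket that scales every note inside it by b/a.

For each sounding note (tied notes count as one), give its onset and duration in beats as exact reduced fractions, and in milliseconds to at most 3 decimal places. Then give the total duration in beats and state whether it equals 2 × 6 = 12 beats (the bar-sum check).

1) 0.0ms=0b +685.714ms=2b
2) 685.714ms=2b +685.714ms=2b
3) 1371.429ms=4b +685.714ms=2b
4) 2057.143ms=6b +1542.857ms=9/2b
5) 3600.0ms=21/2b +514.286ms=3/2b
Σ=12b of 12 (175bpm 6/8) — PASS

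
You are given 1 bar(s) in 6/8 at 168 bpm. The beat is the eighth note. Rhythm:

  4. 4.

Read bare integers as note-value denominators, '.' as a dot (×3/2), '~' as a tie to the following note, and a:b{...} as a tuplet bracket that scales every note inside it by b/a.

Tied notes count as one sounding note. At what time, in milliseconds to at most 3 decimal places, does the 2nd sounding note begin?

1. 0.0ms @ 0 + 1071.429ms (3)
2. 1071.429ms @ 3 + 1071.429ms (3)

note 2 onset = 3b = 1071.429ms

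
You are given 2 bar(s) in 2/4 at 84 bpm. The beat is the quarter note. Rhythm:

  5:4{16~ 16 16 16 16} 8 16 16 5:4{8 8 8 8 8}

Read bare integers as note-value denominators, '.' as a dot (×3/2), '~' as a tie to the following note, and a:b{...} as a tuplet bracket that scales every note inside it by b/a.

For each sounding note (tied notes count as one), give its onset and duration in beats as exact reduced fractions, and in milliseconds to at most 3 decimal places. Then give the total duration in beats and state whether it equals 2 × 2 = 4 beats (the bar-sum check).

1) 0.0ms=0b +285.714ms=2/5b
2) 285.714ms=2/5b +142.857ms=1/5b
3) 428.571ms=3/5b +142.857ms=1/5b
4) 571.429ms=4/5b +142.857ms=1/5b
5) 714.286ms=1b +357.143ms=1/2b
6) 1071.429ms=3/2b +178.571ms=1/4b
7) 1250.0ms=7/4b +178.571ms=1/4b
8) 1428.571ms=2b +285.714ms=2/5b
9) 1714.286ms=12/5b +285.714ms=2/5b
10) 2000.0ms=14/5b +285.714ms=2/5b
11) 2285.714ms=16/5b +285.714ms=2/5b
12) 2571.429ms=18/5b +285.714ms=2/5b
Σ=4b of 4 (84bpm 2/4) — PASS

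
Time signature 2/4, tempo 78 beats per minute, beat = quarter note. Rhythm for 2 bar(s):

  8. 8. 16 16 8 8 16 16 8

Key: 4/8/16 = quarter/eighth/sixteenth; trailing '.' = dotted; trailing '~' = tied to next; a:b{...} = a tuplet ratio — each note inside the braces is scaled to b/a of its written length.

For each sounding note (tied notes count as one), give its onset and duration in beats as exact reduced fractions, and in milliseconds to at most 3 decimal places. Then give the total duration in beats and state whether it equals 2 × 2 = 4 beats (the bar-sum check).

1) 0.0ms=0b +576.923ms=3/4b
2) 576.923ms=3/4b +576.923ms=3/4b
3) 1153.846ms=3/2b +192.308ms=1/4b
4) 1346.154ms=7/4b +192.308ms=1/4b
5) 1538.462ms=2b +384.615ms=1/2b
6) 1923.077ms=5/2b +384.615ms=1/2b
7) 2307.692ms=3b +192.308ms=1/4b
8) 2500.0ms=13/4b +192.308ms=1/4b
9) 2692.308ms=7/2b +384.615ms=1/2b
Σ=4b of 4 (78bpm 2/4) — PASS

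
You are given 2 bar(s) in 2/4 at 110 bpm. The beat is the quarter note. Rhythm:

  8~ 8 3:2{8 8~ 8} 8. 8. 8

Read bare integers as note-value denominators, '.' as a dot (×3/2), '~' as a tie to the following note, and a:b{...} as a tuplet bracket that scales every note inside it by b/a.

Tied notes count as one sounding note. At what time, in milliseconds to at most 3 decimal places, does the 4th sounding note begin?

1. 0.0ms @ 0 + 545.455ms (1)
2. 545.455ms @ 1 + 181.818ms (1/3)
3. 727.273ms @ 4/3 + 363.636ms (2/3)
4. 1090.909ms @ 2 + 409.091ms (3/4)
5. 1500.0ms @ 11/4 + 409.091ms (3/4)
6. 1909.091ms @ 7/2 + 272.727ms (1/2)

note 4 onset = 2b = 1090.909ms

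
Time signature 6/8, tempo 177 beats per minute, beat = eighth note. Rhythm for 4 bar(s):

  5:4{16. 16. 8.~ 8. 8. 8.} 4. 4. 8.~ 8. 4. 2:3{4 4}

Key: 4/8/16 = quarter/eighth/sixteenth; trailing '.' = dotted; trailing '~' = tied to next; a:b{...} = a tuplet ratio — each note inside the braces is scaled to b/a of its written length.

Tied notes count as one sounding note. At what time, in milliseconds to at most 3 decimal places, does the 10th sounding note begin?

note 10 onset = 18b = 6101.695ms

1. 0.0ms @ 0 + 203.39ms (3/5)
2. 203.39ms @ 3/5 + 203.39ms (3/5)
3. 406.78ms @ 6/5 + 813.559ms (12/5)
4. 1220.339ms @ 18/5 + 406.78ms (6/5)
5. 1627.119ms @ 24/5 + 406.78ms (6/5)
6. 2033.898ms @ 6 + 1016.949ms (3)
7. 3050.847ms @ 9 + 1016.949ms (3)
8. 4067.797ms @ 12 + 1016.949ms (3)
9. 5084.746ms @ 15 + 1016.949ms (3)
10. 6101.695ms @ 18 + 1016.949ms (3)
11. 7118.644ms @ 21 + 1016.949ms (3)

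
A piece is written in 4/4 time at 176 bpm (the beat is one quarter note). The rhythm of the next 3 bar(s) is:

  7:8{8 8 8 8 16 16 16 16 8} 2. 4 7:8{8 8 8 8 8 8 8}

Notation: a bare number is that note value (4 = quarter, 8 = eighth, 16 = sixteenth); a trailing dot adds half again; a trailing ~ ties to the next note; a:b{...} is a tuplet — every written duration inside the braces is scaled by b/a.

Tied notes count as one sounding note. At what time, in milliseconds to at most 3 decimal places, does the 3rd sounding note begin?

1. 0.0ms @ 0 + 194.805ms (4/7)
2. 194.805ms @ 4/7 + 194.805ms (4/7)
3. 389.61ms @ 8/7 + 194.805ms (4/7)
4. 584.416ms @ 12/7 + 194.805ms (4/7)
5. 779.221ms @ 16/7 + 97.403ms (2/7)
6. 876.623ms @ 18/7 + 97.403ms (2/7)
7. 974.026ms @ 20/7 + 97.403ms (2/7)
8. 1071.429ms @ 22/7 + 97.403ms (2/7)
9. 1168.831ms @ 24/7 + 194.805ms (4/7)
10. 1363.636ms @ 4 + 1022.727ms (3)
11. 2386.364ms @ 7 + 340.909ms (1)
12. 2727.273ms @ 8 + 194.805ms (4/7)
13. 2922.078ms @ 60/7 + 194.805ms (4/7)
14. 3116.883ms @ 64/7 + 194.805ms (4/7)
15. 3311.688ms @ 68/7 + 194.805ms (4/7)
16. 3506.494ms @ 72/7 + 194.805ms (4/7)
17. 3701.299ms @ 76/7 + 194.805ms (4/7)
18. 3896.104ms @ 80/7 + 194.805ms (4/7)

note 3 onset = 8/7b = 389.61ms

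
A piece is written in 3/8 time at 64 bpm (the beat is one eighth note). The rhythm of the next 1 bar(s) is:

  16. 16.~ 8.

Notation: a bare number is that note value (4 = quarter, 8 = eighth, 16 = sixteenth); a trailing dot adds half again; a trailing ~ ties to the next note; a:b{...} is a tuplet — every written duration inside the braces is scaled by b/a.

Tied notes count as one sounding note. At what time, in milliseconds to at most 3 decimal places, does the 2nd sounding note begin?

1. 0.0ms @ 0 + 703.125ms (3/4)
2. 703.125ms @ 3/4 + 2109.375ms (9/4)

note 2 onset = 3/4b = 703.125ms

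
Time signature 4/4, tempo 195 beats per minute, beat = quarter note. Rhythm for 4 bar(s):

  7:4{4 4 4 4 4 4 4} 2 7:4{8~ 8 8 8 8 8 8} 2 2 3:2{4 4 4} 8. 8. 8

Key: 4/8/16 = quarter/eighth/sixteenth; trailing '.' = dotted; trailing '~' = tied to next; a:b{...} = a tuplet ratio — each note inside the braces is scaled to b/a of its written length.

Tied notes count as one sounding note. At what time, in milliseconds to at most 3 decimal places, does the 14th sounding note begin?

1. 0.0ms @ 0 + 175.824ms (4/7)
2. 175.824ms @ 4/7 + 175.824ms (4/7)
3. 351.648ms @ 8/7 + 175.824ms (4/7)
4. 527.473ms @ 12/7 + 175.824ms (4/7)
5. 703.297ms @ 16/7 + 175.824ms (4/7)
6. 879.121ms @ 20/7 + 175.824ms (4/7)
7. 1054.945ms @ 24/7 + 175.824ms (4/7)
8. 1230.769ms @ 4 + 615.385ms (2)
9. 1846.154ms @ 6 + 175.824ms (4/7)
10. 2021.978ms @ 46/7 + 87.912ms (2/7)
11. 2109.89ms @ 48/7 + 87.912ms (2/7)
12. 2197.802ms @ 50/7 + 87.912ms (2/7)
13. 2285.714ms @ 52/7 + 87.912ms (2/7)
14. 2373.626ms @ 54/7 + 87.912ms (2/7)
15. 2461.538ms @ 8 + 615.385ms (2)
16. 3076.923ms @ 10 + 615.385ms (2)
17. 3692.308ms @ 12 + 205.128ms (2/3)
18. 3897.436ms @ 38/3 + 205.128ms (2/3)
19. 4102.564ms @ 40/3 + 205.128ms (2/3)
20. 4307.692ms @ 14 + 230.769ms (3/4)
21. 4538.462ms @ 59/4 + 230.769ms (3/4)
22. 4769.231ms @ 31/2 + 153.846ms (1/2)

note 14 onset = 54/7b = 2373.626ms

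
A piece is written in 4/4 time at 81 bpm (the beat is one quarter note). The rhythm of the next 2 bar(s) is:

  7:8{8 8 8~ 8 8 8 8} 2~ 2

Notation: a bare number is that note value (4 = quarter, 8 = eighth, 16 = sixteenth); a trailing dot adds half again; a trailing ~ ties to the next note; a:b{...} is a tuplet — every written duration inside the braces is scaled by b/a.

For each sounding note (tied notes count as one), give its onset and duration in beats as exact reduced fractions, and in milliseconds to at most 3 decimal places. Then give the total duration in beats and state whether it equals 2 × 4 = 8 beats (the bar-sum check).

1) 0.0ms=0b +423.28ms=4/7b
2) 423.28ms=4/7b +423.28ms=4/7b
3) 846.561ms=8/7b +846.561ms=8/7b
4) 1693.122ms=16/7b +423.28ms=4/7b
5) 2116.402ms=20/7b +423.28ms=4/7b
6) 2539.683ms=24/7b +423.28ms=4/7b
7) 2962.963ms=4b +2962.963ms=4b
Σ=8b of 8 (81bpm 4/4) — PASS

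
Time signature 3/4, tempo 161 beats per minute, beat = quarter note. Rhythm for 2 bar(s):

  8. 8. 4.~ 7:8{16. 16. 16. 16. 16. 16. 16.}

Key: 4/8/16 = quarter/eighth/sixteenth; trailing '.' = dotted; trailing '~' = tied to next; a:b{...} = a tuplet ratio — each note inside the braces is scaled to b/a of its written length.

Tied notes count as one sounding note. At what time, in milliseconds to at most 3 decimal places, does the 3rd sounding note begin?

note 3 onset = 3/2b = 559.006ms

1. 0.0ms @ 0 + 279.503ms (3/4)
2. 279.503ms @ 3/4 + 279.503ms (3/4)
3. 559.006ms @ 3/2 + 718.722ms (27/14)
4. 1277.728ms @ 24/7 + 159.716ms (3/7)
5. 1437.445ms @ 27/7 + 159.716ms (3/7)
6. 1597.161ms @ 30/7 + 159.716ms (3/7)
7. 1756.877ms @ 33/7 + 159.716ms (3/7)
8. 1916.593ms @ 36/7 + 159.716ms (3/7)
9. 2076.309ms @ 39/7 + 159.716ms (3/7)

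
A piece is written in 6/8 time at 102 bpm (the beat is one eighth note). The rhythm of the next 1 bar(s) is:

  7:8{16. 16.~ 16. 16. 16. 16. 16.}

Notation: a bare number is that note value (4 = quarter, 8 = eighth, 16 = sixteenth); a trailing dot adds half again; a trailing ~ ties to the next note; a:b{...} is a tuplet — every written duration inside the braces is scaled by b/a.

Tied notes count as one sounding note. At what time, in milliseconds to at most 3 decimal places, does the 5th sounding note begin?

1. 0.0ms @ 0 + 504.202ms (6/7)
2. 504.202ms @ 6/7 + 1008.403ms (12/7)
3. 1512.605ms @ 18/7 + 504.202ms (6/7)
4. 2016.807ms @ 24/7 + 504.202ms (6/7)
5. 2521.008ms @ 30/7 + 504.202ms (6/7)
6. 3025.21ms @ 36/7 + 504.202ms (6/7)

note 5 onset = 30/7b = 2521.008ms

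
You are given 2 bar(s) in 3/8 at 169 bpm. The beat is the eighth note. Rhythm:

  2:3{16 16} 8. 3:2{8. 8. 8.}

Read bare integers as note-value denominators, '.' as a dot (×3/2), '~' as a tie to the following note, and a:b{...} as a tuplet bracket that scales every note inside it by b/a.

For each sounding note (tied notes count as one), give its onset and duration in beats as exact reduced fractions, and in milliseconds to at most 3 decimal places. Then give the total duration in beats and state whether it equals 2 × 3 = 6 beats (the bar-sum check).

1) 0.0ms=0b +266.272ms=3/4b
2) 266.272ms=3/4b +266.272ms=3/4b
3) 532.544ms=3/2b +532.544ms=3/2b
4) 1065.089ms=3b +355.03ms=1b
5) 1420.118ms=4b +355.03ms=1b
6) 1775.148ms=5b +355.03ms=1b
Σ=6b of 6 (169bpm 3/8) — PASS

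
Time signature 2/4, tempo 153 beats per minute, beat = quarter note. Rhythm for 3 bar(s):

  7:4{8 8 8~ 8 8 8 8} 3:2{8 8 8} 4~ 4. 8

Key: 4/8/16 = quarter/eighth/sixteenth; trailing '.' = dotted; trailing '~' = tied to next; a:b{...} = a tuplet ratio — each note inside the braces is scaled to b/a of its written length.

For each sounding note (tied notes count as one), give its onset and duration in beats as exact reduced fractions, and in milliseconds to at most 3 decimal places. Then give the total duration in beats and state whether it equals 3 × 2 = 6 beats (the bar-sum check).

1) 0.0ms=0b +112.045ms=2/7b
2) 112.045ms=2/7b +112.045ms=2/7b
3) 224.09ms=4/7b +224.09ms=4/7b
4) 448.179ms=8/7b +112.045ms=2/7b
5) 560.224ms=10/7b +112.045ms=2/7b
6) 672.269ms=12/7b +112.045ms=2/7b
7) 784.314ms=2b +130.719ms=1/3b
8) 915.033ms=7/3b +130.719ms=1/3b
9) 1045.752ms=8/3b +130.719ms=1/3b
10) 1176.471ms=3b +980.392ms=5/2b
11) 2156.863ms=11/2b +196.078ms=1/2b
Σ=6b of 6 (153bpm 2/4) — PASS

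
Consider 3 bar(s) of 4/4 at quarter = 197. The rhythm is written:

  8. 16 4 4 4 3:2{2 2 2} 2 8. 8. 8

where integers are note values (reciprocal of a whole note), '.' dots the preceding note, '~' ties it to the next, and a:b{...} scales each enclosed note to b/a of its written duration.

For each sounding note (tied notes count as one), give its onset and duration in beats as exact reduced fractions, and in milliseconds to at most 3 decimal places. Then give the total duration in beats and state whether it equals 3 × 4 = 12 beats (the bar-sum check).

1) 0.0ms=0b +228.426ms=3/4b
2) 228.426ms=3/4b +76.142ms=1/4b
3) 304.569ms=1b +304.569ms=1b
4) 609.137ms=2b +304.569ms=1b
5) 913.706ms=3b +304.569ms=1b
6) 1218.274ms=4b +406.091ms=4/3b
7) 1624.365ms=16/3b +406.091ms=4/3b
8) 2030.457ms=20/3b +406.091ms=4/3b
9) 2436.548ms=8b +609.137ms=2b
10) 3045.685ms=10b +228.426ms=3/4b
11) 3274.112ms=43/4b +228.426ms=3/4b
12) 3502.538ms=23/2b +152.284ms=1/2b
Σ=12b of 12 (197bpm 4/4) — PASS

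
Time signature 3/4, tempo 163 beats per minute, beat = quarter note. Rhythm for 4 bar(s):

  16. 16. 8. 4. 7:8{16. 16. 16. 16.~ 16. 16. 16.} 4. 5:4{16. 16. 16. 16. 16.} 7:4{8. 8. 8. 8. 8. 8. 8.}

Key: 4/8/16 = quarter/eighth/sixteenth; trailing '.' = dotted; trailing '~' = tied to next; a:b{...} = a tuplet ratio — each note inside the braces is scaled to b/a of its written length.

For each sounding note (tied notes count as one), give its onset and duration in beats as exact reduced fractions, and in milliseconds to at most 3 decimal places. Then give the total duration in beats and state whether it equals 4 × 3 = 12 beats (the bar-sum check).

1) 0.0ms=0b +138.037ms=3/8b
2) 138.037ms=3/8b +138.037ms=3/8b
3) 276.074ms=3/4b +276.074ms=3/4b
4) 552.147ms=3/2b +552.147ms=3/2b
5) 1104.294ms=3b +157.756ms=3/7b
6) 1262.051ms=24/7b +157.756ms=3/7b
7) 1419.807ms=27/7b +157.756ms=3/7b
8) 1577.564ms=30/7b +315.513ms=6/7b
9) 1893.076ms=36/7b +157.756ms=3/7b
10) 2050.833ms=39/7b +157.756ms=3/7b
11) 2208.589ms=6b +552.147ms=3/2b
12) 2760.736ms=15/2b +110.429ms=3/10b
13) 2871.166ms=39/5b +110.429ms=3/10b
14) 2981.595ms=81/10b +110.429ms=3/10b
15) 3092.025ms=42/5b +110.429ms=3/10b
16) 3202.454ms=87/10b +110.429ms=3/10b
17) 3312.883ms=9b +157.756ms=3/7b
18) 3470.64ms=66/7b +157.756ms=3/7b
19) 3628.396ms=69/7b +157.756ms=3/7b
20) 3786.152ms=72/7b +157.756ms=3/7b
21) 3943.909ms=75/7b +157.756ms=3/7b
22) 4101.665ms=78/7b +157.756ms=3/7b
23) 4259.422ms=81/7b +157.756ms=3/7b
Σ=12b of 12 (163bpm 3/4) — PASS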